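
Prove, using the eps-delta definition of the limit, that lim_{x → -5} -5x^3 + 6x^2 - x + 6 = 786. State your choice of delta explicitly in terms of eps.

delta = min(1, eps/522)

Suppose eps > 0. We want delta > 0 such that 0 < |x + 5| < delta implies |(-5x^3 + 6x^2 - x + 6) − 786| < eps.
(-5x^3 + 6x^2 - x + 6) − 786 = -5x^3 + 6x^2 - x - 780 = (x + 5)(-5x^2 + 31x - 156).
So |(-5x^3 + 6x^2 - x + 6) − 786| = |x + 5|·|-5x^2 + 31x - 156|.
Assume first that |x + 5| < 1, so |x| < 6. Then |-5x^2 + 31x - 156| ≤ 5·6^2 + 31·6 + 156 = 522.
Hence |(-5x^3 + 6x^2 - x + 6) − 786| ≤ 522|x + 5| < eps provided |x + 5| < eps/522.
Take delta = min(1, eps/522). Then 0 < |x + 5| < delta gives both |x + 5| < 1 and |x + 5| < eps/522, so |(-5x^3 + 6x^2 - x + 6) − 786| < eps.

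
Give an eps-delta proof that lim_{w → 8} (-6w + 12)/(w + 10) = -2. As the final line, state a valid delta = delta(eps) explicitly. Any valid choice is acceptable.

delta = min(9, (9/4)eps)

Let eps > 0. We want delta > 0 with 0 < |w − 8| < delta ⇒ |(-6w + 12)/(w + 10) + 2| < eps.
Combining over a common denominator, (-6w + 12)/(w + 10) + 2 = [(-6w + 12)·18 − (-36)·(w + 10)] / [18·(w + 10)] = -72(w − 8) / (18(w + 10)).
So |(-6w + 12)/(w + 10) + 2| = 72|w − 8| / (18·|w + 10|).
Restrict delta ≤ 9. Then |w − 8| < 9 gives |w + 10| = |(w − 8) + 18| ≥ 18 − 9 = 9.
Hence |(-6w + 12)/(w + 10) + 2| < 72|w − 8|/(18·9) = (4/9)|w − 8|, which is < eps once |w − 8| < (9/4)eps.
Take delta = min(9, (9/4)eps). Then 0 < |w − 8| < delta forces both bounds, so |(-6w + 12)/(w + 10) + 2| < eps.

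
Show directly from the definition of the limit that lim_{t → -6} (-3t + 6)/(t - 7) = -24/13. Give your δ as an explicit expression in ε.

δ = min(13/2, (169/30)ε)

Let ε > 0. We want δ > 0 with 0 < |t + 6| < δ ⇒ |(-3t + 6)/(t - 7) + 24/13| < ε.
Combining over a common denominator, (-3t + 6)/(t - 7) + 24/13 = [(-3t + 6)·(-13) − 24·(t - 7)] / [(-13)·(t - 7)] = 15(t + 6) / ((-13)(t - 7)).
So |(-3t + 6)/(t - 7) + 24/13| = 15|t + 6| / (13·|t − 7|).
Restrict δ ≤ 13/2. Then |t + 6| < 13/2 gives |t − 7| = |(t + 6) + (-13)| ≥ 13 − 13/2 = 13/2.
Hence |(-3t + 6)/(t - 7) + 24/13| < 15|t + 6|/(13·(13/2)) = (30/169)|t + 6|, which is < ε once |t + 6| < (169/30)ε.
Take δ = min(13/2, (169/30)ε). Then 0 < |t + 6| < δ forces both bounds, so |(-3t + 6)/(t - 7) + 24/13| < ε.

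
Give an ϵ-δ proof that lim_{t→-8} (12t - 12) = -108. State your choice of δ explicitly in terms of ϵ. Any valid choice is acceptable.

Let ϵ > 0 be given. We need δ > 0 so that 0 < |t + 8| < δ implies |(12t - 12) + 108| < ϵ.
|(12t - 12) + 108| = |12t + 96| = 12|t + 8|.
So 12|t + 8| < ϵ exactly when |t + 8| < ϵ/12.
Take δ = ϵ/12. If 0 < |t + 8| < δ then |(12t - 12) + 108| = 12|t + 8| < 12·(ϵ/12) = ϵ.

δ = ϵ/12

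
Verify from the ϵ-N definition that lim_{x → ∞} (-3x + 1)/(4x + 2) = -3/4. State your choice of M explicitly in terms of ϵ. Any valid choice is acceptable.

M = (5/8)/ϵ

Fix ϵ > 0. We seek M > 0 such that x > M implies |(-3x + 1)/(4x + 2) + 3/4| < ϵ.
(-3x + 1)/(4x + 2) + 3/4 = (4(-3x + 1) − (-3)(4x + 2)) / (4(4x + 2)) = 10/(4(4x + 2)).
For x > 0 we have 4x + 2 > 4x, so |(-3x + 1)/(4x + 2) + 3/4| = 10/(4(4x + 2)) < 10/(4·4x) = (5/8)/x.
Thus |(-3x + 1)/(4x + 2) + 3/4| < ϵ whenever x > (5/8)/ϵ.
Take M = (5/8)/ϵ. If x > M then |(-3x + 1)/(4x + 2) + 3/4| < (5/8)/x < ϵ.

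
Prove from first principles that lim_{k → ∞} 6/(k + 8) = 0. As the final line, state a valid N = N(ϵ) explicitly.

Fix ϵ > 0. For k ≥ 1, |6/(k + 8) − 0| = 6/(k + 8) ≤ 6/k.
We need 6/k < ϵ, i.e. k > 6/ϵ.
Take N = 6/ϵ. If k > N then |6/(k + 8)| ≤ 6/k < ϵ.

N = 6/ϵ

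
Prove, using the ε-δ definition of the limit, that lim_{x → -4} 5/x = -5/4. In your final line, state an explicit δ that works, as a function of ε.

Fix ε > 0. We seek δ > 0 such that 0 < |x + 4| < δ implies |5/x + 5/4| < ε.
|5/x + 5/4| = 5·|-4 − x|/(4·|x|) = 5|x + 4|/(4|x|).
Require δ ≤ 2 so that |x| > 4 − 2 = 2, hence 4|x| > 8.
Then |5/x + 5/4| < 5|x + 4|/8, which is < ε when |x + 4| < (8/5)ε.
Take δ = min(2, (8/5)ε). Then 0 < |x + 4| < δ gives both |x + 4| < 2 and |x + 4| < (8/5)ε, so |5/x + 5/4| < ε.

δ = min(2, (8/5)ε)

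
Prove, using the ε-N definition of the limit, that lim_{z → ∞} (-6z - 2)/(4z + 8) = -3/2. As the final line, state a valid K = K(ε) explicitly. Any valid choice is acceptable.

Suppose ε > 0. We seek K > 0 such that z > K implies |(-6z - 2)/(4z + 8) + 3/2| < ε.
(-6z - 2)/(4z + 8) + 3/2 = (4(-6z - 2) − (-6)(4z + 8)) / (4(4z + 8)) = 40/(4(4z + 8)).
For z > 0 we have 4z + 8 > 4z, so |(-6z - 2)/(4z + 8) + 3/2| = 40/(4(4z + 8)) < 40/(4·4z) = (5/2)/z.
Thus |(-6z - 2)/(4z + 8) + 3/2| < ε whenever z > (5/2)/ε.
Take K = (5/2)/ε. If z > K then |(-6z - 2)/(4z + 8) + 3/2| < (5/2)/z < ε.

K = (5/2)/ε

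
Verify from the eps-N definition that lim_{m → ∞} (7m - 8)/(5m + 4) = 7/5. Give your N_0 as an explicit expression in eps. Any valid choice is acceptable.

Let eps > 0. For m ≥ 1, |(7m - 8)/(5m + 4) − (7/5)| = |-68|/(5(5m + 4)) = 68/(5(5m + 4)).
Since 5m + 4 ≥ 5m for m ≥ 1, this is ≤ 68/(5·5m) = (68/25)/m.
So |(7m - 8)/(5m + 4) − (7/5)| < eps whenever m > (68/25)/eps.
Take N_0 = (68/25)/eps. If m > N_0 then |(7m - 8)/(5m + 4) − (7/5)| ≤ (68/25)/m < eps.

N_0 = (68/25)/eps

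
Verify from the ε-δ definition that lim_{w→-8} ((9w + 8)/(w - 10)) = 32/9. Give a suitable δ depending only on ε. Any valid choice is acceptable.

Fix ε > 0. We want δ > 0 with 0 < |w + 8| < δ ⇒ |(9w + 8)/(w - 10) − (32/9)| < ε.
Combining over a common denominator, (9w + 8)/(w - 10) − (32/9) = [(9w + 8)·(-18) − (-64)·(w - 10)] / [(-18)·(w - 10)] = -98(w + 8) / ((-18)(w - 10)).
So |(9w + 8)/(w - 10) − (32/9)| = 98|w + 8| / (18·|w − 10|).
Restrict δ ≤ 9. Then |w + 8| < 9 gives |w − 10| = |(w + 8) + (-18)| ≥ 18 − 9 = 9.
Hence |(9w + 8)/(w - 10) − (32/9)| < 98|w + 8|/(18·9) = (49/81)|w + 8|, which is < ε once |w + 8| < (81/49)ε.
Take δ = min(9, (81/49)ε). Then 0 < |w + 8| < δ forces both bounds, so |(9w + 8)/(w - 10) − (32/9)| < ε.

δ = min(9, (81/49)ε)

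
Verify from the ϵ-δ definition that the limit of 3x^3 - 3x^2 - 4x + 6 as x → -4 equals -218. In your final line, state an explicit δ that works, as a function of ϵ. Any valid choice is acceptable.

Let ϵ > 0 be given. We want δ > 0 such that 0 < |x + 4| < δ implies |(3x^3 - 3x^2 - 4x + 6) + 218| < ϵ.
(3x^3 - 3x^2 - 4x + 6) + 218 = 3x^3 - 3x^2 - 4x + 224 = (x + 4)(3x^2 - 15x + 56).
So |(3x^3 - 3x^2 - 4x + 6) + 218| = |x + 4|·|3x^2 - 15x + 56|.
Require δ ≤ 2. Then |x + 4| < 2 gives |x| < 6, and by the triangle inequality |3x^2 - 15x + 56| ≤ 3·6^2 + 15·6 + 56 = 254.
Hence |(3x^3 - 3x^2 - 4x + 6) + 218| ≤ 254|x + 4| < ϵ provided |x + 4| < ϵ/254.
Choosing δ = min(2, ϵ/254) ensures both conditions, hence |(3x^3 - 3x^2 - 4x + 6) + 218| < ϵ.

δ = min(2, ϵ/254)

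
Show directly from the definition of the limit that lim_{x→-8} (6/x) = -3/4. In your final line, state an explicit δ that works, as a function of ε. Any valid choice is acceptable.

δ = min(4, (16/3)ε)

Let ε > 0. We seek δ > 0 such that 0 < |x + 8| < δ implies |6/x + 3/4| < ε.
|6/x + 3/4| = 6·|-8 − x|/(8·|x|) = 6|x + 8|/(8|x|).
Restrict δ ≤ 4. Then |x + 8| < 4 gives |x| > 4, so 8|x| > 32.
Then |6/x + 3/4| < 6|x + 8|/32, which is < ε when |x + 8| < (16/3)ε.
Take δ = min(4, (16/3)ε). Then 0 < |x + 8| < δ gives both |x + 8| < 4 and |x + 8| < (16/3)ε, so |6/x + 3/4| < ε.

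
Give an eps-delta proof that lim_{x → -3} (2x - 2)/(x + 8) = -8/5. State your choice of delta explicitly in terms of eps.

Fix eps > 0. We want delta > 0 with 0 < |x + 3| < delta ⇒ |(2x - 2)/(x + 8) + 8/5| < eps.
Combining over a common denominator, (2x - 2)/(x + 8) + 8/5 = [(2x - 2)·5 − (-8)·(x + 8)] / [5·(x + 8)] = 18(x + 3) / (5(x + 8)).
So |(2x - 2)/(x + 8) + 8/5| = 18|x + 3| / (5·|x + 8|).
Restrict delta ≤ 5/2. Then |x + 3| < 5/2 gives |x + 8| = |(x + 3) + 5| ≥ 5 − 5/2 = 5/2.
Hence |(2x - 2)/(x + 8) + 8/5| < 18|x + 3|/(5·(5/2)) = (36/25)|x + 3|, which is < eps once |x + 3| < (25/36)eps.
Take delta = min(5/2, (25/36)eps). Then 0 < |x + 3| < delta forces both bounds, so |(2x - 2)/(x + 8) + 8/5| < eps.

delta = min(5/2, (25/36)eps)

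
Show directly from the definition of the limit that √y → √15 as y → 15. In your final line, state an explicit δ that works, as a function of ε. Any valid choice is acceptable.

Suppose ε > 0. We want δ > 0 such that 0 < |y − 15| < δ implies |√y − √15| < ε.
Rationalise: √y − √15 = (y − 15)/(√y + √15), so |√y − √15| = |y − 15|/(√y + √15).
Restrict δ ≤ 15 so that |y − 15| < 15 forces y > 0, and then √y + √15 > √15.
Hence |√y − √15| < |y − 15|/√15, which is < ε once |y − 15| < √15·ε.
Take δ = min(15, √15·ε). If 0 < |y − 15| < δ then y > 0 and |√y − √15| < |y − 15|/√15 < ε.

δ = min(15, √15·ε)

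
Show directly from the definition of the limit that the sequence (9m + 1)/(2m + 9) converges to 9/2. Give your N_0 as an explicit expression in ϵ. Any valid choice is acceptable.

Let ϵ > 0 be given. For m ≥ 1, |(9m + 1)/(2m + 9) − (9/2)| = |-79|/(2(2m + 9)) = 79/(2(2m + 9)).
Since 2m + 9 ≥ 2m for m ≥ 1, this is ≤ 79/(2·2m) = (79/4)/m.
So |(9m + 1)/(2m + 9) − (9/2)| < ϵ whenever m > (79/4)/ϵ.
Take N_0 = (79/4)/ϵ. If m > N_0 then |(9m + 1)/(2m + 9) − (9/2)| ≤ (79/4)/m < ϵ.

N_0 = (79/4)/ϵ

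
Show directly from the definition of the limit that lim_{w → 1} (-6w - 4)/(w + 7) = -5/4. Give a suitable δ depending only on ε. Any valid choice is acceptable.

Suppose ε > 0. We want δ > 0 with 0 < |w − 1| < δ ⇒ |(-6w - 4)/(w + 7) + 5/4| < ε.
Combining over a common denominator, (-6w - 4)/(w + 7) + 5/4 = [(-6w - 4)·8 − (-10)·(w + 7)] / [8·(w + 7)] = -38(w − 1) / (8(w + 7)).
So |(-6w - 4)/(w + 7) + 5/4| = 38|w − 1| / (8·|w + 7|).
Restrict δ ≤ 4. Then |w − 1| < 4 gives |w + 7| = |(w − 1) + 8| ≥ 8 − 4 = 4.
Hence |(-6w - 4)/(w + 7) + 5/4| < 38|w − 1|/(8·4) = (19/16)|w − 1|, which is < ε once |w − 1| < (16/19)ε.
Take δ = min(4, (16/19)ε). Then 0 < |w − 1| < δ forces both bounds, so |(-6w - 4)/(w + 7) + 5/4| < ε.

δ = min(4, (16/19)ε)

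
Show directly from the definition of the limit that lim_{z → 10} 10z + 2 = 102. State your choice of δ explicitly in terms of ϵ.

Suppose ϵ > 0. We need δ > 0 so that 0 < |z − 10| < δ implies |(10z + 2) − 102| < ϵ.
Since (10z + 2) − 102 = 10(z − 10), we have |(10z + 2) − 102| = 10|z − 10|.
So 10|z − 10| < ϵ exactly when |z − 10| < ϵ/10.
Choosing δ = ϵ/10 gives |(10z + 2) − 102| = 10|z − 10| < ϵ whenever |z − 10| < δ.

δ = ϵ/10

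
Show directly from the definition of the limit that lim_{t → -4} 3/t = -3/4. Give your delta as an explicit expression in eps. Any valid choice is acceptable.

delta = min(2, (8/3)eps)

Suppose eps > 0. We seek delta > 0 such that 0 < |t + 4| < delta implies |3/t + 3/4| < eps.
|3/t + 3/4| = 3·|-4 − t|/(4·|t|) = 3|t + 4|/(4|t|).
Restrict delta ≤ 2. Then |t + 4| < 2 gives |t| > 2, so 4|t| > 8.
Then |3/t + 3/4| < 3|t + 4|/8, which is < eps when |t + 4| < (8/3)eps.
Take delta = min(2, (8/3)eps). Then 0 < |t + 4| < delta gives both |t + 4| < 2 and |t + 4| < (8/3)eps, so |3/t + 3/4| < eps.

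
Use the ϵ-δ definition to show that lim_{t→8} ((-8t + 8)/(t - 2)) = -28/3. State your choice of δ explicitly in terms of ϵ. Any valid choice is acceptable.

δ = min(3, (9/4)ϵ)

Fix ϵ > 0. We want δ > 0 with 0 < |t − 8| < δ ⇒ |(-8t + 8)/(t - 2) + 28/3| < ϵ.
Combining over a common denominator, (-8t + 8)/(t - 2) + 28/3 = [(-8t + 8)·6 − (-56)·(t - 2)] / [6·(t - 2)] = 8(t − 8) / (6(t - 2)).
So |(-8t + 8)/(t - 2) + 28/3| = 8|t − 8| / (6·|t − 2|).
Restrict δ ≤ 3. Then |t − 8| < 3 gives |t − 2| = |(t − 8) + 6| ≥ 6 − 3 = 3.
Hence |(-8t + 8)/(t - 2) + 28/3| < 8|t − 8|/(6·3) = (4/9)|t − 8|, which is < ϵ once |t − 8| < (9/4)ϵ.
Take δ = min(3, (9/4)ϵ). Then 0 < |t − 8| < δ forces both bounds, so |(-8t + 8)/(t - 2) + 28/3| < ϵ.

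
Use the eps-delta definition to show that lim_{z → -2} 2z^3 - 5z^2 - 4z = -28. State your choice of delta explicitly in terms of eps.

Fix eps > 0. We want delta > 0 such that 0 < |z + 2| < delta implies |(2z^3 - 5z^2 - 4z) + 28| < eps.
(2z^3 - 5z^2 - 4z) + 28 = 2z^3 - 5z^2 - 4z + 28 = (z + 2)(2z^2 - 9z + 14).
So |(2z^3 - 5z^2 - 4z) + 28| = |z + 2|·|2z^2 - 9z + 14|.
Assume first that |z + 2| < 2, so |z| < 4. Then |2z^2 - 9z + 14| ≤ 2·4^2 + 9·4 + 14 = 82.
Hence |(2z^3 - 5z^2 - 4z) + 28| ≤ 82|z + 2| < eps provided |z + 2| < eps/82.
Choosing delta = min(2, eps/82) ensures both conditions, hence |(2z^3 - 5z^2 - 4z) + 28| < eps.

delta = min(2, eps/82)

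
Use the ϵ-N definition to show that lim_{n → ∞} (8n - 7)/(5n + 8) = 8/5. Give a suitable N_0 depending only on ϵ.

N_0 = (99/25)/ϵ

Fix ϵ > 0. For n ≥ 1, |(8n - 7)/(5n + 8) − (8/5)| = |-99|/(5(5n + 8)) = 99/(5(5n + 8)).
Since 5n + 8 ≥ 5n for n ≥ 1, this is ≤ 99/(5·5n) = (99/25)/n.
So |(8n - 7)/(5n + 8) − (8/5)| < ϵ whenever n > (99/25)/ϵ.
Take N_0 = (99/25)/ϵ. If n > N_0 then |(8n - 7)/(5n + 8) − (8/5)| ≤ (99/25)/n < ϵ.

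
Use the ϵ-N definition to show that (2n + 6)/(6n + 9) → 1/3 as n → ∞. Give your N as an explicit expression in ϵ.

Let ϵ > 0 be given. For n ≥ 1, |(2n + 6)/(6n + 9) − (1/3)| = |18|/(6(6n + 9)) = 18/(6(6n + 9)).
Since 6n + 9 ≥ 6n for n ≥ 1, this is ≤ 18/(6·6n) = (1/2)/n.
So |(2n + 6)/(6n + 9) − (1/3)| < ϵ whenever n > (1/2)/ϵ.
Take N = (1/2)/ϵ. If n > N then |(2n + 6)/(6n + 9) − (1/3)| ≤ (1/2)/n < ϵ.

N = (1/2)/ϵ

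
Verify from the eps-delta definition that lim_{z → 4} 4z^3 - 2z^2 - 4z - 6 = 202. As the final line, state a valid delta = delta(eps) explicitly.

Fix eps > 0. We want delta > 0 such that 0 < |z − 4| < delta implies |(4z^3 - 2z^2 - 4z - 6) − 202| < eps.
(4z^3 - 2z^2 - 4z - 6) − 202 = 4z^3 - 2z^2 - 4z - 208 = (z − 4)(4z^2 + 14z + 52).
So |(4z^3 - 2z^2 - 4z - 6) − 202| = |z − 4|·|4z^2 + 14z + 52|.
Require delta ≤ 2. Then |z − 4| < 2 gives |z| < 6, and by the triangle inequality |4z^2 + 14z + 52| ≤ 4·6^2 + 14·6 + 52 = 280.
Hence |(4z^3 - 2z^2 - 4z - 6) − 202| ≤ 280|z − 4| < eps provided |z − 4| < eps/280.
Take delta = min(2, eps/280). Then 0 < |z − 4| < delta gives both |z − 4| < 2 and |z − 4| < eps/280, so |(4z^3 - 2z^2 - 4z - 6) − 202| < eps.

delta = min(2, eps/280)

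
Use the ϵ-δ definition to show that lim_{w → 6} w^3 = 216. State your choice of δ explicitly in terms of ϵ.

δ = min(2, ϵ/148)

Let ϵ > 0. We seek δ > 0 with 0 < |w − 6| < δ ⇒ |w^3 − 216| < ϵ.
Factor: w^3 − 216 = (w − 6)(w^2 + 6w + 36), so |w^3 − 216| = |w − 6|·|w^2 + 6w + 36|.
Impose δ ≤ 2 so that |w| < 8; then |w^2 + 6w + 36| ≤ 148.
Hence |w^3 − 216| ≤ 148|w − 6|, which is < ϵ once |w − 6| < ϵ/148.
Take δ = min(2, ϵ/148). If 0 < |w − 6| < δ then both bounds hold and |w^3 − 216| ≤ 148|w − 6| < 148·(ϵ/148) = ϵ.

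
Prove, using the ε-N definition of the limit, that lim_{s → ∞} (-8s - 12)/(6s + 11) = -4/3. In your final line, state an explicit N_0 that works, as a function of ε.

Suppose ε > 0. We seek N_0 > 0 such that s > N_0 implies |(-8s - 12)/(6s + 11) + 4/3| < ε.
(-8s - 12)/(6s + 11) + 4/3 = (6(-8s - 12) − (-8)(6s + 11)) / (6(6s + 11)) = 16/(6(6s + 11)).
For s > 0 we have 6s + 11 > 6s, so |(-8s - 12)/(6s + 11) + 4/3| = 16/(6(6s + 11)) < 16/(6·6s) = (4/9)/s.
Thus |(-8s - 12)/(6s + 11) + 4/3| < ε whenever s > (4/9)/ε.
Take N_0 = (4/9)/ε. If s > N_0 then |(-8s - 12)/(6s + 11) + 4/3| < (4/9)/s < ε.

N_0 = (4/9)/ε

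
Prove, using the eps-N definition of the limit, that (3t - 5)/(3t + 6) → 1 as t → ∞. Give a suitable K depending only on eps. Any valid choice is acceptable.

Let eps > 0. We seek K > 0 such that t > K implies |(3t - 5)/(3t + 6) − 1| < eps.
(3t - 5)/(3t + 6) − 1 = (3(3t - 5) − 3(3t + 6)) / (3(3t + 6)) = -33/(3(3t + 6)).
For t > 0 we have 3t + 6 > 3t, so |(3t - 5)/(3t + 6) − 1| = 33/(3(3t + 6)) < 33/(3·3t) = (11/3)/t.
Thus |(3t - 5)/(3t + 6) − 1| < eps whenever t > (11/3)/eps.
Take K = (11/3)/eps. If t > K then |(3t - 5)/(3t + 6) − 1| < (11/3)/t < eps.

K = (11/3)/eps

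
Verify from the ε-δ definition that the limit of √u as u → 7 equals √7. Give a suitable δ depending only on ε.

Let ε > 0. We want δ > 0 such that 0 < |u − 7| < δ implies |√u − √7| < ε.
Multiplying by the conjugate, |√u − √7| = |u − 7|/(√u + √7).
Restrict δ ≤ 7 so that |u − 7| < 7 forces u > 0, and then √u + √7 > √7.
Hence |√u − √7| < |u − 7|/√7, which is < ε once |u − 7| < √7·ε.
Take δ = min(7, √7·ε). If 0 < |u − 7| < δ then u > 0 and |√u − √7| < |u − 7|/√7 < ε.

δ = min(7, √7·ε)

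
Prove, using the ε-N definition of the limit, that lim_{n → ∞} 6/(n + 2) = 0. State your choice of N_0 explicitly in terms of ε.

Let ε > 0. For n ≥ 1, |6/(n + 2) − 0| = 6/(n + 2) ≤ 6/n.
We need 6/n < ε, i.e. n > 6/ε.
Take N_0 = 6/ε. If n > N_0 then |6/(n + 2)| ≤ 6/n < ε.

N_0 = 6/ε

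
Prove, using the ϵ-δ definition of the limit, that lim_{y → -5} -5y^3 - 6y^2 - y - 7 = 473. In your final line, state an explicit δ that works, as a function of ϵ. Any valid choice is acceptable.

δ = min(2, ϵ/474)

Let ϵ > 0 be given. We want δ > 0 such that 0 < |y + 5| < δ implies |(-5y^3 - 6y^2 - y - 7) − 473| < ϵ.
(-5y^3 - 6y^2 - y - 7) − 473 = -5y^3 - 6y^2 - y - 480 = (y + 5)(-5y^2 + 19y - 96).
So |(-5y^3 - 6y^2 - y - 7) − 473| = |y + 5|·|-5y^2 + 19y - 96|.
Require δ ≤ 2. Then |y + 5| < 2 gives |y| < 7, and by the triangle inequality |-5y^2 + 19y - 96| ≤ 5·7^2 + 19·7 + 96 = 474.
Hence |(-5y^3 - 6y^2 - y - 7) − 473| ≤ 474|y + 5| < ϵ provided |y + 5| < ϵ/474.
Choosing δ = min(2, ϵ/474) ensures both conditions, hence |(-5y^3 - 6y^2 - y - 7) − 473| < ϵ.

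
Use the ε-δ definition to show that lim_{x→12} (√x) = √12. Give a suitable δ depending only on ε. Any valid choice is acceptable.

Let ε > 0. We want δ > 0 such that 0 < |x − 12| < δ implies |√x − √12| < ε.
Multiplying by the conjugate, |√x − √12| = |x − 12|/(√x + √12).
Restrict δ ≤ 12 so that |x − 12| < 12 forces x > 0, and then √x + √12 > √12.
Hence |√x − √12| < |x − 12|/√12, which is < ε once |x − 12| < √12·ε.
Take δ = min(12, √12·ε). If 0 < |x − 12| < δ then x > 0 and |√x − √12| < |x − 12|/√12 < ε.

δ = min(12, √12·ε)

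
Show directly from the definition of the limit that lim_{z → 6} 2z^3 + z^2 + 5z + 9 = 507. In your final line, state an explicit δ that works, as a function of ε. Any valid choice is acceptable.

Let ε > 0. We want δ > 0 such that 0 < |z − 6| < δ implies |(2z^3 + z^2 + 5z + 9) − 507| < ε.
(2z^3 + z^2 + 5z + 9) − 507 = 2z^3 + z^2 + 5z - 498 = (z − 6)(2z^2 + 13z + 83).
So |(2z^3 + z^2 + 5z + 9) − 507| = |z − 6|·|2z^2 + 13z + 83|.
Assume first that |z − 6| < 2, so |z| < 8. Then |2z^2 + 13z + 83| ≤ 2·8^2 + 13·8 + 83 = 315.
Hence |(2z^3 + z^2 + 5z + 9) − 507| ≤ 315|z − 6| < ε provided |z − 6| < ε/315.
Choosing δ = min(2, ε/315) ensures both conditions, hence |(2z^3 + z^2 + 5z + 9) − 507| < ε.

δ = min(2, ε/315)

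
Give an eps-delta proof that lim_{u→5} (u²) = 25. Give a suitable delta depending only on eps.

Suppose eps > 0. We seek delta > 0 with 0 < |u − 5| < delta ⇒ |u² − 25| < eps.
Factor: u² − 25 = (u − 5)(u + 5), so |u² − 25| = |u − 5|·|u + 5|.
Impose delta ≤ 1 so that |u| < 6; then |u + 5| ≤ 11.
Hence |u² − 25| ≤ 11|u − 5|, which is < eps once |u − 5| < eps/11.
Take delta = min(1, eps/11). If 0 < |u − 5| < delta then both bounds hold and |u² − 25| ≤ 11|u − 5| < 11·(eps/11) = eps.

delta = min(1, eps/11)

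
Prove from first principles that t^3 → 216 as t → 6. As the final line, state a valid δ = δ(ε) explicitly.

δ = min(1, ε/127)

Let ε > 0. We seek δ > 0 with 0 < |t − 6| < δ ⇒ |t^3 − 216| < ε.
Factor: t^3 − 216 = (t − 6)(t^2 + 6t + 36), so |t^3 − 216| = |t − 6|·|t^2 + 6t + 36|.
Restrict δ ≤ 1. Then |t − 6| < 1 gives |t| < 7, so by the triangle inequality |t^2 + 6t + 36| ≤ 7^2 + 6·7 + 36 = 127.
Hence |t^3 − 216| ≤ 127|t − 6|, which is < ε once |t − 6| < ε/127.
Take δ = min(1, ε/127). If 0 < |t − 6| < δ then both bounds hold and |t^3 − 216| ≤ 127|t − 6| < 127·(ε/127) = ε.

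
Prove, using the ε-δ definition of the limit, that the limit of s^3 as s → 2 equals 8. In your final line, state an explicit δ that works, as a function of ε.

δ = min(2, ε/28)

Let ε > 0 be given. We seek δ > 0 with 0 < |s − 2| < δ ⇒ |s^3 − 8| < ε.
Factor: s^3 − 8 = (s − 2)(s^2 + 2s + 4), so |s^3 − 8| = |s − 2|·|s^2 + 2s + 4|.
Restrict δ ≤ 2. Then |s − 2| < 2 gives |s| < 4, so by the triangle inequality |s^2 + 2s + 4| ≤ 4^2 + 2·4 + 4 = 28.
Hence |s^3 − 8| ≤ 28|s − 2|, which is < ε once |s − 2| < ε/28.
Take δ = min(2, ε/28). If 0 < |s − 2| < δ then both bounds hold and |s^3 − 8| ≤ 28|s − 2| < 28·(ε/28) = ε.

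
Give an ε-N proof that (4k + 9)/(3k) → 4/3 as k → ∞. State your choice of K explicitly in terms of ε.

Suppose ε > 0. For k ≥ 1, |(4k + 9)/(3k) − (4/3)| = |27|/(3(3k)) = 27/(3(3k)).
Since 3k ≥ 3k for k ≥ 1, this is ≤ 27/(3·3k) = 3/k.
So |(4k + 9)/(3k) − (4/3)| < ε whenever k > 3/ε.
Take K = 3/ε. If k > K then |(4k + 9)/(3k) − (4/3)| ≤ 3/k < ε.

K = 3/ε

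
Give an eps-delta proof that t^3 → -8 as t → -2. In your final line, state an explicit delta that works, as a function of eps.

Let eps > 0 be given. We seek delta > 0 with 0 < |t + 2| < delta ⇒ |t^3 + 8| < eps.
Factor: t^3 + 8 = (t + 2)(t^2 - 2t + 4), so |t^3 + 8| = |t + 2|·|t^2 - 2t + 4|.
Impose delta ≤ 1 so that |t| < 3; then |t^2 - 2t + 4| ≤ 19.
Hence |t^3 + 8| ≤ 19|t + 2|, which is < eps once |t + 2| < eps/19.
Take delta = min(1, eps/19). If 0 < |t + 2| < delta then both bounds hold and |t^3 + 8| ≤ 19|t + 2| < 19·(eps/19) = eps.

delta = min(1, eps/19)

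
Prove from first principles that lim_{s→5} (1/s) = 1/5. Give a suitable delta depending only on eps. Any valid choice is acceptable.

Fix eps > 0. We seek delta > 0 such that 0 < |s − 5| < delta implies |1/s − (1/5)| < eps.
|1/s − (1/5)| = |5 − s|/(5·|s|) = |s − 5|/(5|s|).
Restrict delta ≤ 5/2. Then |s − 5| < 5/2 gives |s| > 5/2, so 5|s| > 25/2.
Then |1/s − (1/5)| < |s − 5|/(25/2), which is < eps when |s − 5| < (25/2)eps.
Take delta = min(5/2, (25/2)eps). Then 0 < |s − 5| < delta gives both |s − 5| < 5/2 and |s − 5| < (25/2)eps, so |1/s − (1/5)| < eps.

delta = min(5/2, (25/2)eps)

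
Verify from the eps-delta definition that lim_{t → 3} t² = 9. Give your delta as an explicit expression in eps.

Let eps > 0. We seek delta > 0 with 0 < |t − 3| < delta ⇒ |t² − 9| < eps.
Factor: t² − 9 = (t − 3)(t + 3), so |t² − 9| = |t − 3|·|t + 3|.
Impose delta ≤ 1 so that |t| < 4; then |t + 3| ≤ 7.
Hence |t² − 9| ≤ 7|t − 3|, which is < eps once |t − 3| < eps/7.
Take delta = min(1, eps/7). If 0 < |t − 3| < delta then both bounds hold and |t² − 9| ≤ 7|t − 3| < 7·(eps/7) = eps.

delta = min(1, eps/7)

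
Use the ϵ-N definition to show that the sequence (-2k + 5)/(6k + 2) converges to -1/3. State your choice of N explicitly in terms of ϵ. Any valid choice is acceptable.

Let ϵ > 0. For k ≥ 1, |(-2k + 5)/(6k + 2) + 1/3| = |34|/(6(6k + 2)) = 34/(6(6k + 2)).
Since 6k + 2 ≥ 6k for k ≥ 1, this is ≤ 34/(6·6k) = (17/18)/k.
So |(-2k + 5)/(6k + 2) + 1/3| < ϵ whenever k > (17/18)/ϵ.
Take N = (17/18)/ϵ. If k > N then |(-2k + 5)/(6k + 2) + 1/3| ≤ (17/18)/k < ϵ.

N = (17/18)/ϵ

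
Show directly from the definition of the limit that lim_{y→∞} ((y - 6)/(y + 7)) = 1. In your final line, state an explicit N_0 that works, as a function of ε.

N_0 = 13/ε

Let ε > 0. We seek N_0 > 0 such that y > N_0 implies |(y - 6)/(y + 7) − 1| < ε.
(y - 6)/(y + 7) − 1 = ((y - 6) − (y + 7)) / ((y + 7)) = -13/((y + 7)).
For y > 0 we have y + 7 > y, so |(y - 6)/(y + 7) − 1| = 13/((y + 7)) < 13/(y) = 13/y.
Thus |(y - 6)/(y + 7) − 1| < ε whenever y > 13/ε.
Take N_0 = 13/ε. If y > N_0 then |(y - 6)/(y + 7) − 1| < 13/y < ε.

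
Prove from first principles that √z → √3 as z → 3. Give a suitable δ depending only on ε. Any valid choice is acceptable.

Suppose ε > 0. We want δ > 0 such that 0 < |z − 3| < δ implies |√z − √3| < ε.
Multiplying by the conjugate, |√z − √3| = |z − 3|/(√z + √3).
Restrict δ ≤ 3 so that |z − 3| < 3 forces z > 0, and then √z + √3 > √3.
Hence |√z − √3| < |z − 3|/√3, which is < ε once |z − 3| < √3·ε.
Take δ = min(3, √3·ε). If 0 < |z − 3| < δ then z > 0 and |√z − √3| < |z − 3|/√3 < ε.

δ = min(3, √3·ε)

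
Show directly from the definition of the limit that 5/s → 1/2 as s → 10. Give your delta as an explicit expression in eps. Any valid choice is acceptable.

Let eps > 0 be given. We seek delta > 0 such that 0 < |s − 10| < delta implies |5/s − (1/2)| < eps.
|5/s − (1/2)| = 5·|10 − s|/(10·|s|) = 5|s − 10|/(10|s|).
Restrict delta ≤ 5. Then |s − 10| < 5 gives |s| > 5, so 10|s| > 50.
Then |5/s − (1/2)| < 5|s − 10|/50, which is < eps when |s − 10| < 10eps.
Take delta = min(5, 10eps). Then 0 < |s − 10| < delta gives both |s − 10| < 5 and |s − 10| < 10eps, so |5/s − (1/2)| < eps.

delta = min(5, 10eps)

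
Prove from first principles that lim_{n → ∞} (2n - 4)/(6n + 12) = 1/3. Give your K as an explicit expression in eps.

K = (4/3)/eps

Let eps > 0. For n ≥ 1, |(2n - 4)/(6n + 12) − (1/3)| = |-48|/(6(6n + 12)) = 48/(6(6n + 12)).
Since 6n + 12 ≥ 6n for n ≥ 1, this is ≤ 48/(6·6n) = (4/3)/n.
So |(2n - 4)/(6n + 12) − (1/3)| < eps whenever n > (4/3)/eps.
Take K = (4/3)/eps. If n > K then |(2n - 4)/(6n + 12) − (1/3)| ≤ (4/3)/n < eps.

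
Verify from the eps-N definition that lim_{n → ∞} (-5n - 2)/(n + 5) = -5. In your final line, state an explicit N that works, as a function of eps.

N = 23/eps

Suppose eps > 0. For n ≥ 1, |(-5n - 2)/(n + 5) + 5| = |23|/((n + 5)) = 23/((n + 5)).
Since n + 5 ≥ n for n ≥ 1, this is ≤ 23/(n) = 23/n.
So |(-5n - 2)/(n + 5) + 5| < eps whenever n > 23/eps.
Take N = 23/eps. If n > N then |(-5n - 2)/(n + 5) + 5| ≤ 23/n < eps.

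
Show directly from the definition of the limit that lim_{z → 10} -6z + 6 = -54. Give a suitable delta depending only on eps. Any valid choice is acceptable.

delta = eps/6

Let eps > 0. We need delta > 0 so that 0 < |z − 10| < delta implies |(-6z + 6) + 54| < eps.
|(-6z + 6) + 54| = |-6z + 60| = 6|z − 10|.
Thus it suffices that |z − 10| < eps/6.
Choosing delta = eps/6 gives |(-6z + 6) + 54| = 6|z − 10| < eps whenever |z − 10| < delta.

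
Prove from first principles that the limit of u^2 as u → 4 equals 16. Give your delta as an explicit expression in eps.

delta = min(1, eps/9)

Let eps > 0. We seek delta > 0 with 0 < |u − 4| < delta ⇒ |u^2 − 16| < eps.
Factor: u^2 − 16 = (u − 4)(u + 4), so |u^2 − 16| = |u − 4|·|u + 4|.
Restrict delta ≤ 1. Then |u − 4| < 1 gives |u| < 5, so by the triangle inequality |u + 4| ≤ 5 + 4 = 9.
Hence |u^2 − 16| ≤ 9|u − 4|, which is < eps once |u − 4| < eps/9.
Take delta = min(1, eps/9). If 0 < |u − 4| < delta then both bounds hold and |u^2 − 16| ≤ 9|u − 4| < 9·(eps/9) = eps.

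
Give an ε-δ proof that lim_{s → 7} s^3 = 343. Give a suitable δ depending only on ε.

δ = min(1, ε/169)

Fix ε > 0. We seek δ > 0 with 0 < |s − 7| < δ ⇒ |s^3 − 343| < ε.
Factor: s^3 − 343 = (s − 7)(s^2 + 7s + 49), so |s^3 − 343| = |s − 7|·|s^2 + 7s + 49|.
Impose δ ≤ 1 so that |s| < 8; then |s^2 + 7s + 49| ≤ 169.
Hence |s^3 − 343| ≤ 169|s − 7|, which is < ε once |s − 7| < ε/169.
Take δ = min(1, ε/169). If 0 < |s − 7| < δ then both bounds hold and |s^3 − 343| ≤ 169|s − 7| < 169·(ε/169) = ε.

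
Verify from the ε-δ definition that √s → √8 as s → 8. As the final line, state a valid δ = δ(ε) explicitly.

Suppose ε > 0. We want δ > 0 such that 0 < |s − 8| < δ implies |√s − √8| < ε.
Rationalise: √s − √8 = (s − 8)/(√s + √8), so |√s − √8| = |s − 8|/(√s + √8).
Restrict δ ≤ 8 so that |s − 8| < 8 forces s > 0, and then √s + √8 > √8.
Hence |√s − √8| < |s − 8|/√8, which is < ε once |s − 8| < √8·ε.
Take δ = min(8, √8·ε). If 0 < |s − 8| < δ then s > 0 and |√s − √8| < |s − 8|/√8 < ε.

δ = min(8, √8·ε)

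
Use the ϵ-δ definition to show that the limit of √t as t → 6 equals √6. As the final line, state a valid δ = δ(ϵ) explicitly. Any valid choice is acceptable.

Suppose ϵ > 0. We want δ > 0 such that 0 < |t − 6| < δ implies |√t − √6| < ϵ.
Rationalise: √t − √6 = (t − 6)/(√t + √6), so |√t − √6| = |t − 6|/(√t + √6).
Restrict δ ≤ 6 so that |t − 6| < 6 forces t > 0, and then √t + √6 > √6.
Hence |√t − √6| < |t − 6|/√6, which is < ϵ once |t − 6| < √6·ϵ.
Take δ = min(6, √6·ϵ). If 0 < |t − 6| < δ then t > 0 and |√t − √6| < |t − 6|/√6 < ϵ.

δ = min(6, √6·ϵ)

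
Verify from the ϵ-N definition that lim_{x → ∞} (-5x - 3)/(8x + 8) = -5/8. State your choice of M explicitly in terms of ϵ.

Let ϵ > 0. We seek M > 0 such that x > M implies |(-5x - 3)/(8x + 8) + 5/8| < ϵ.
(-5x - 3)/(8x + 8) + 5/8 = (8(-5x - 3) − (-5)(8x + 8)) / (8(8x + 8)) = 16/(8(8x + 8)).
For x > 0 we have 8x + 8 > 8x, so |(-5x - 3)/(8x + 8) + 5/8| = 16/(8(8x + 8)) < 16/(8·8x) = (1/4)/x.
Thus |(-5x - 3)/(8x + 8) + 5/8| < ϵ whenever x > (1/4)/ϵ.
Take M = (1/4)/ϵ. If x > M then |(-5x - 3)/(8x + 8) + 5/8| < (1/4)/x < ϵ.

M = (1/4)/ϵ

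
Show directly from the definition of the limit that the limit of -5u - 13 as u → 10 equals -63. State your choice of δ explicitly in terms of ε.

δ = ε/5

Fix ε > 0. We need δ > 0 so that 0 < |u − 10| < δ implies |(-5u - 13) + 63| < ε.
|(-5u - 13) + 63| = |-5u + 50| = 5|u − 10|.
So 5|u − 10| < ε exactly when |u − 10| < ε/5.
Take δ = ε/5. If 0 < |u − 10| < δ then |(-5u - 13) + 63| = 5|u − 10| < 5·(ε/5) = ε.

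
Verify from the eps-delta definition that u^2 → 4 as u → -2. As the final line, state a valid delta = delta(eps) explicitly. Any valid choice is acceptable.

Fix eps > 0. We seek delta > 0 with 0 < |u + 2| < delta ⇒ |u^2 − 4| < eps.
Factor: u^2 − 4 = (u + 2)(u - 2), so |u^2 − 4| = |u + 2|·|u - 2|.
Impose delta ≤ 1 so that |u| < 3; then |u - 2| ≤ 5.
Hence |u^2 − 4| ≤ 5|u + 2|, which is < eps once |u + 2| < eps/5.
Take delta = min(1, eps/5). If 0 < |u + 2| < delta then both bounds hold and |u^2 − 4| ≤ 5|u + 2| < 5·(eps/5) = eps.

delta = min(1, eps/5)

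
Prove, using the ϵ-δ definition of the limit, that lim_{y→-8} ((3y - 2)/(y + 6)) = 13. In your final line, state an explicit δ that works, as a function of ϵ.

δ = min(1, (1/10)ϵ)

Let ϵ > 0. We want δ > 0 with 0 < |y + 8| < δ ⇒ |(3y - 2)/(y + 6) − 13| < ϵ.
Combining over a common denominator, (3y - 2)/(y + 6) − 13 = [(3y - 2)·(-2) − (-26)·(y + 6)] / [(-2)·(y + 6)] = 20(y + 8) / ((-2)(y + 6)).
So |(3y - 2)/(y + 6) − 13| = 20|y + 8| / (2·|y + 6|).
Require δ ≤ 1, so |y + 6| ≥ |-2| − |y + 8| > 2 − 1 = 1.
Hence |(3y - 2)/(y + 6) − 13| < 20|y + 8|/(2·1) = 10|y + 8|, which is < ϵ once |y + 8| < (1/10)ϵ.
Take δ = min(1, (1/10)ϵ). Then 0 < |y + 8| < δ forces both bounds, so |(3y - 2)/(y + 6) − 13| < ϵ.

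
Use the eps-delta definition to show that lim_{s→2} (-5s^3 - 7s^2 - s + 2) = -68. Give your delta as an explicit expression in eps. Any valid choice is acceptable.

Let eps > 0. We want delta > 0 such that 0 < |s − 2| < delta implies |(-5s^3 - 7s^2 - s + 2) + 68| < eps.
(-5s^3 - 7s^2 - s + 2) + 68 = -5s^3 - 7s^2 - s + 70 = (s − 2)(-5s^2 - 17s - 35).
So |(-5s^3 - 7s^2 - s + 2) + 68| = |s − 2|·|-5s^2 - 17s - 35|.
Assume first that |s − 2| < 1, so |s| < 3. Then |-5s^2 - 17s - 35| ≤ 5·3^2 + 17·3 + 35 = 131.
Hence |(-5s^3 - 7s^2 - s + 2) + 68| ≤ 131|s − 2| < eps provided |s − 2| < eps/131.
Choosing delta = min(1, eps/131) ensures both conditions, hence |(-5s^3 - 7s^2 - s + 2) + 68| < eps.

delta = min(1, eps/131)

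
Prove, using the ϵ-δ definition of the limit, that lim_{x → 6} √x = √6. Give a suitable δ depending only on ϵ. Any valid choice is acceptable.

δ = min(6, √6·ϵ)

Let ϵ > 0 be given. We want δ > 0 such that 0 < |x − 6| < δ implies |√x − √6| < ϵ.
Rationalise: √x − √6 = (x − 6)/(√x + √6), so |√x − √6| = |x − 6|/(√x + √6).
Restrict δ ≤ 6 so that |x − 6| < 6 forces x > 0, and then √x + √6 > √6.
Hence |√x − √6| < |x − 6|/√6, which is < ϵ once |x − 6| < √6·ϵ.
Take δ = min(6, √6·ϵ). If 0 < |x − 6| < δ then x > 0 and |√x − √6| < |x − 6|/√6 < ϵ.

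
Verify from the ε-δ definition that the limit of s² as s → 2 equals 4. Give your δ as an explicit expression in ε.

δ = min(1, ε/5)

Suppose ε > 0. We seek δ > 0 with 0 < |s − 2| < δ ⇒ |s² − 4| < ε.
Factor: s² − 4 = (s − 2)(s + 2), so |s² − 4| = |s − 2|·|s + 2|.
Impose δ ≤ 1 so that |s| < 3; then |s + 2| ≤ 5.
Hence |s² − 4| ≤ 5|s − 2|, which is < ε once |s − 2| < ε/5.
Take δ = min(1, ε/5). If 0 < |s − 2| < δ then both bounds hold and |s² − 4| ≤ 5|s − 2| < 5·(ε/5) = ε.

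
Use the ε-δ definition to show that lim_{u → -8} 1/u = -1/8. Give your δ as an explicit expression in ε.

Fix ε > 0. We seek δ > 0 such that 0 < |u + 8| < δ implies |1/u + 1/8| < ε.
|1/u + 1/8| = |-8 − u|/(8·|u|) = |u + 8|/(8|u|).
Require δ ≤ 4 so that |u| > 8 − 4 = 4, hence 8|u| > 32.
Then |1/u + 1/8| < |u + 8|/32, which is < ε when |u + 8| < 32ε.
Take δ = min(4, 32ε). Then 0 < |u + 8| < δ gives both |u + 8| < 4 and |u + 8| < 32ε, so |1/u + 1/8| < ε.

δ = min(4, 32ε)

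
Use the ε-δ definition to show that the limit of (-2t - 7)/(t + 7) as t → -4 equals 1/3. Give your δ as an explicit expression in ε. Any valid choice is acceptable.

δ = min(3/2, (9/14)ε)

Let ε > 0. We want δ > 0 with 0 < |t + 4| < δ ⇒ |(-2t - 7)/(t + 7) − (1/3)| < ε.
Combining over a common denominator, (-2t - 7)/(t + 7) − (1/3) = [(-2t - 7)·3 − 1·(t + 7)] / [3·(t + 7)] = -7(t + 4) / (3(t + 7)).
So |(-2t - 7)/(t + 7) − (1/3)| = 7|t + 4| / (3·|t + 7|).
Restrict δ ≤ 3/2. Then |t + 4| < 3/2 gives |t + 7| = |(t + 4) + 3| ≥ 3 − 3/2 = 3/2.
Hence |(-2t - 7)/(t + 7) − (1/3)| < 7|t + 4|/(3·(3/2)) = (14/9)|t + 4|, which is < ε once |t + 4| < (9/14)ε.
Take δ = min(3/2, (9/14)ε). Then 0 < |t + 4| < δ forces both bounds, so |(-2t - 7)/(t + 7) − (1/3)| < ε.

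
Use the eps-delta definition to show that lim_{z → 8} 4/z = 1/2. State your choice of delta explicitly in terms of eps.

delta = min(4, 8eps)

Let eps > 0. We seek delta > 0 such that 0 < |z − 8| < delta implies |4/z − (1/2)| < eps.
|4/z − (1/2)| = 4·|8 − z|/(8·|z|) = 4|z − 8|/(8|z|).
Restrict delta ≤ 4. Then |z − 8| < 4 gives |z| > 4, so 8|z| > 32.
Then |4/z − (1/2)| < 4|z − 8|/32, which is < eps when |z − 8| < 8eps.
Take delta = min(4, 8eps). Then 0 < |z − 8| < delta gives both |z − 8| < 4 and |z − 8| < 8eps, so |4/z − (1/2)| < eps.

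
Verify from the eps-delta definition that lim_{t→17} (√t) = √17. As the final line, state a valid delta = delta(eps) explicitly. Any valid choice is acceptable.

delta = min(17, √17·eps)

Let eps > 0. We want delta > 0 such that 0 < |t − 17| < delta implies |√t − √17| < eps.
Rationalise: √t − √17 = (t − 17)/(√t + √17), so |√t − √17| = |t − 17|/(√t + √17).
Restrict delta ≤ 17 so that |t − 17| < 17 forces t > 0, and then √t + √17 > √17.
Hence |√t − √17| < |t − 17|/√17, which is < eps once |t − 17| < √17·eps.
Take delta = min(17, √17·eps). If 0 < |t − 17| < delta then t > 0 and |√t − √17| < |t − 17|/√17 < eps.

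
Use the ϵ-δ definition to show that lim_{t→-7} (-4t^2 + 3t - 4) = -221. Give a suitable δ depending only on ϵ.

Suppose ϵ > 0. We want δ > 0 such that 0 < |t + 7| < δ implies |(-4t^2 + 3t - 4) + 221| < ϵ.
(-4t^2 + 3t - 4) + 221 = -4t^2 + 3t + 217 = (t + 7)(-4t + 31).
So |(-4t^2 + 3t - 4) + 221| = |t + 7|·|-4t + 31|.
Require δ ≤ 1. Then |t + 7| < 1 gives |t| < 8, and by the triangle inequality |-4t + 31| ≤ 4·8 + 31 = 63.
Hence |(-4t^2 + 3t - 4) + 221| ≤ 63|t + 7| < ϵ provided |t + 7| < ϵ/63.
Take δ = min(1, ϵ/63). Then 0 < |t + 7| < δ gives both |t + 7| < 1 and |t + 7| < ϵ/63, so |(-4t^2 + 3t - 4) + 221| < ϵ.

δ = min(1, ϵ/63)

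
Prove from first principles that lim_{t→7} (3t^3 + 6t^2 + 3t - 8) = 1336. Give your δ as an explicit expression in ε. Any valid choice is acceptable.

Suppose ε > 0. We want δ > 0 such that 0 < |t − 7| < δ implies |(3t^3 + 6t^2 + 3t - 8) − 1336| < ε.
(3t^3 + 6t^2 + 3t - 8) − 1336 = 3t^3 + 6t^2 + 3t - 1344 = (t − 7)(3t^2 + 27t + 192).
So |(3t^3 + 6t^2 + 3t - 8) − 1336| = |t − 7|·|3t^2 + 27t + 192|.
Require δ ≤ 1. Then |t − 7| < 1 gives |t| < 8, and by the triangle inequality |3t^2 + 27t + 192| ≤ 3·8^2 + 27·8 + 192 = 600.
Hence |(3t^3 + 6t^2 + 3t - 8) − 1336| ≤ 600|t − 7| < ε provided |t − 7| < ε/600.
Choosing δ = min(1, ε/600) ensures both conditions, hence |(3t^3 + 6t^2 + 3t - 8) − 1336| < ε.

δ = min(1, ε/600)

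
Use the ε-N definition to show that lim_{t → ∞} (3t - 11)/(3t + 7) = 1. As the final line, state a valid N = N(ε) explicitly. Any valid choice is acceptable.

N = 6/ε

Let ε > 0 be given. We seek N > 0 such that t > N implies |(3t - 11)/(3t + 7) − 1| < ε.
(3t - 11)/(3t + 7) − 1 = (3(3t - 11) − 3(3t + 7)) / (3(3t + 7)) = -54/(3(3t + 7)).
For t > 0 we have 3t + 7 > 3t, so |(3t - 11)/(3t + 7) − 1| = 54/(3(3t + 7)) < 54/(3·3t) = 6/t.
Thus |(3t - 11)/(3t + 7) − 1| < ε whenever t > 6/ε.
Take N = 6/ε. If t > N then |(3t - 11)/(3t + 7) − 1| < 6/t < ε.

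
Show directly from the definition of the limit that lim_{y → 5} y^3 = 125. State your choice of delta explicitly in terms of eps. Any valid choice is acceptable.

delta = min(1, eps/91)

Let eps > 0. We seek delta > 0 with 0 < |y − 5| < delta ⇒ |y^3 − 125| < eps.
Factor: y^3 − 125 = (y − 5)(y^2 + 5y + 25), so |y^3 − 125| = |y − 5|·|y^2 + 5y + 25|.
Impose delta ≤ 1 so that |y| < 6; then |y^2 + 5y + 25| ≤ 91.
Hence |y^3 − 125| ≤ 91|y − 5|, which is < eps once |y − 5| < eps/91.
Take delta = min(1, eps/91). If 0 < |y − 5| < delta then both bounds hold and |y^3 − 125| ≤ 91|y − 5| < 91·(eps/91) = eps.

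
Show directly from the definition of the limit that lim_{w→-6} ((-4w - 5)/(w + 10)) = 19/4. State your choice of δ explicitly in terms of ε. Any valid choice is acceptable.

Suppose ε > 0. We want δ > 0 with 0 < |w + 6| < δ ⇒ |(-4w - 5)/(w + 10) − (19/4)| < ε.
Combining over a common denominator, (-4w - 5)/(w + 10) − (19/4) = [(-4w - 5)·4 − 19·(w + 10)] / [4·(w + 10)] = -35(w + 6) / (4(w + 10)).
So |(-4w - 5)/(w + 10) − (19/4)| = 35|w + 6| / (4·|w + 10|).
Restrict δ ≤ 2. Then |w + 6| < 2 gives |w + 10| = |(w + 6) + 4| ≥ 4 − 2 = 2.
Hence |(-4w - 5)/(w + 10) − (19/4)| < 35|w + 6|/(4·2) = (35/8)|w + 6|, which is < ε once |w + 6| < (8/35)ε.
Take δ = min(2, (8/35)ε). Then 0 < |w + 6| < δ forces both bounds, so |(-4w - 5)/(w + 10) − (19/4)| < ε.

δ = min(2, (8/35)ε)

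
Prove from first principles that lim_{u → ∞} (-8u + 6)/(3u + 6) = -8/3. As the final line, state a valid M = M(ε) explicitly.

M = (22/3)/ε

Let ε > 0. We seek M > 0 such that u > M implies |(-8u + 6)/(3u + 6) + 8/3| < ε.
(-8u + 6)/(3u + 6) + 8/3 = (3(-8u + 6) − (-8)(3u + 6)) / (3(3u + 6)) = 66/(3(3u + 6)).
For u > 0 we have 3u + 6 > 3u, so |(-8u + 6)/(3u + 6) + 8/3| = 66/(3(3u + 6)) < 66/(3·3u) = (22/3)/u.
Thus |(-8u + 6)/(3u + 6) + 8/3| < ε whenever u > (22/3)/ε.
Take M = (22/3)/ε. If u > M then |(-8u + 6)/(3u + 6) + 8/3| < (22/3)/u < ε.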